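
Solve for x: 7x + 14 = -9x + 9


Starting with: 7x + 14 = -9x + 9
Move all x terms to left: (7 + 9)x = 9 - 14
Simplify: 16x = -5
Divide both sides by 16: x = -5/16

x = -5/16


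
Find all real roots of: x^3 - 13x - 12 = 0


Let p(x) = x^3 - 13x - 12. By the rational root theorem (leading coefficient 1), any rational root is an integer divisor of 12: try ±1, ±2, ... in turn.
Test x = 1: value = -24 ≠ 0.
Test x = -1: value = 0 ✓, so (x + 1) is a factor.
Synthetic division by (x + 1): bring down 1; 1(-1) + 0 = -1; (-1)(-1) - 13 = -12; (-12)(-1) - 12 = 0 → quotient x^2 - x - 12, remainder 0.
Solve the quadratic x^2 - x - 12 = 0: discriminant = (-1)^2 - 4(1)(-12) = 1 + 48 = 49.
sqrt(49) = 7, so x = (1 ± 7)/2: x = 4 or x = -3.

x = -3, x = -1, x = 4


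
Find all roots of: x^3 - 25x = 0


The constant term is 0, so x = 0 is a root. Factor out x:
  x^2 - 25 = 0
Solve the quadratic x^2 - 25 = 0: discriminant = 0^2 - 4(1)(-25) = 0 + 100 = 100.
sqrt(100) = 10, so x = (0 ± 10)/2: x = 5 or x = -5.
Collecting all roots found:

x = -5, x = 0, x = 5


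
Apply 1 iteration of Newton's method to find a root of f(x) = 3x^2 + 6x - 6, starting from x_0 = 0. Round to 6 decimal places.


Newton's method: x_(n+1) = x_n - f(x_n)/f'(x_n)
f(x) = 3x^2 + 6x - 6
f'(x) = 6x + 6

Iteration 1:
  f(0.000000) = -6.000000
  f'(0.000000) = 6.000000
  x_1 = 0.000000 - (-6.000000)/(6.000000) = 1.000000

x_1 = 1.000000


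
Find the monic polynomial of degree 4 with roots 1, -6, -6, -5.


A monic polynomial with roots 1, -6, -6, -5 is:
p(x) = (x - 1)(x + 6)(x + 6)(x + 5)
After multiplying by (x - 1): x - 1
After multiplying by (x + 6): x^2 + 5x - 6
After multiplying by (x + 6): x^3 + 11x^2 + 24x - 36
After multiplying by (x + 5): x^4 + 16x^3 + 79x^2 + 84x - 180

x^4 + 16x^3 + 79x^2 + 84x - 180


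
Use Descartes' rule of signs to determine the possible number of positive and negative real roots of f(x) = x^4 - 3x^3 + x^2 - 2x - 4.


Descartes' rule of signs:

For positive roots, count sign changes in f(x) = x^4 - 3x^3 + x^2 - 2x - 4:
Signs of coefficients: +, -, +, -, -
Number of sign changes: 3
Possible positive real roots: 3, 1

For negative roots, examine f(-x) = x^4 + 3x^3 + x^2 + 2x - 4:
Signs of coefficients: +, +, +, +, -
Number of sign changes: 1
Possible negative real roots: 1

Positive roots: 3 or 1; Negative roots: 1


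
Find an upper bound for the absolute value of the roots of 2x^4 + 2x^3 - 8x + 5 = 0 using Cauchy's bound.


Cauchy's bound: all roots r satisfy |r| <= 1 + max(|a_i/a_n|) for i = 0,...,n-1
where a_n is the leading coefficient.

Coefficients: [2, 2, 0, -8, 5]
Leading coefficient a_n = 2
Ratios |a_i/a_n|: 1, 0, 4, 5/2
Maximum ratio: 4
Cauchy's bound: |r| <= 1 + 4 = 5

Upper bound = 5


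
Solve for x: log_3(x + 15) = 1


Convert to exponential form: x + 15 = 3^1 = 3
x = 3 - 15 = -12
Check: log_3(-12 + 15) = log_3(3) = log_3(3) = 1 ✓

x = -12


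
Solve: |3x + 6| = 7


An absolute value equation |expr| = 7 gives two cases:
Case 1: 3x + 6 = 7
  3x = 1, so x = 1/3
Case 2: 3x + 6 = -7
  3x = -13, so x = -13/3

x = -13/3, x = 1/3


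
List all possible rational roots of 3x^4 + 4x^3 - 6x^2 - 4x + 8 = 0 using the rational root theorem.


Rational root theorem: possible roots are ±p/q where:
  p divides the constant term (8): p ∈ {1, 2, 4, 8}
  q divides the leading coefficient (3): q ∈ {1, 3}

All possible rational roots: -8, -4, -8/3, -2, -4/3, -1, -2/3, -1/3, 1/3, 2/3, 1, 4/3, 2, 8/3, 4, 8

-8, -4, -8/3, -2, -4/3, -1, -2/3, -1/3, 1/3, 2/3, 1, 4/3, 2, 8/3, 4, 8


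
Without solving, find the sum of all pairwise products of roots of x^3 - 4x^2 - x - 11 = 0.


By Vieta's formulas for x^3 + bx^2 + cx + d = 0:
  r1 + r2 + r3 = -b/a = 4
  r1*r2 + r1*r3 + r2*r3 = c/a = -1
  r1*r2*r3 = -d/a = 11


Sum of pairwise products = -1


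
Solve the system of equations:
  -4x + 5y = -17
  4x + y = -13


Using Cramer's rule:
Determinant D = (-4)(1) - (4)(5) = -4 - 20 = -24
Dx = (-17)(1) - (-13)(5) = -17 + 65 = 48
Dy = (-4)(-13) - (4)(-17) = 52 + 68 = 120
x = Dx/D = 48/-24 = -2
y = Dy/D = 120/-24 = -5

x = -2, y = -5


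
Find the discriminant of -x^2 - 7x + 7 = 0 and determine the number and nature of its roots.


For ax^2 + bx + c = 0, discriminant D = b^2 - 4ac
Here a = -1, b = -7, c = 7
D = (-7)^2 - 4(-1)(7) = 49 + 28 = 77

D = 77 > 0 but not a perfect square
The equation has 2 distinct real irrational roots.

Discriminant = 77, 2 distinct real irrational roots


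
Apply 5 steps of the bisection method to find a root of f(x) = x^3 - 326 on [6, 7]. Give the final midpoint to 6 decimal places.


f(x) = x^3 - 326
f(6) = -110 < 0
f(7) = 17 > 0

Step 1: midpoint = (6.000000 + 7.000000)/2 = 6.500000
  f(6.500000) = -51.375000
  f(mid) < 0, so root is in [6.500000, 7.000000]

Step 2: midpoint = (6.500000 + 7.000000)/2 = 6.750000
  f(6.750000) = -18.453125
  f(mid) < 0, so root is in [6.750000, 7.000000]

Step 3: midpoint = (6.750000 + 7.000000)/2 = 6.875000
  f(6.875000) = -1.048828
  f(mid) < 0, so root is in [6.875000, 7.000000]

Step 4: midpoint = (6.875000 + 7.000000)/2 = 6.937500
  f(6.937500) = 7.894287
  f(mid) > 0, so root is in [6.875000, 6.937500]

Step 5: midpoint = (6.875000 + 6.937500)/2 = 6.906250
  f(6.906250) = 3.402496
  f(mid) > 0, so root is in [6.875000, 6.906250]

midpoint = 6.906250


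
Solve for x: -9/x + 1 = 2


Subtract 1 from both sides: -9/x = 1
Multiply both sides by x: -9 = 1 * x
Divide by 1: x = -9

x = -9


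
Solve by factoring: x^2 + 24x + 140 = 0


We need two numbers that multiply to 140 and add to 24.
Those numbers are 14 and 10 (since 14 * 10 = 140 and 14 + 10 = 24).
So x^2 + 24x + 140 = (x + 14)(x + 10) = 0
Setting each factor to zero: x = -14 or x = -10

x = -14, x = -10


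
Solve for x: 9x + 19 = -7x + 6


Starting with: 9x + 19 = -7x + 6
Move all x terms to left: (9 + 7)x = 6 - 19
Simplify: 16x = -13
Divide both sides by 16: x = -13/16

x = -13/16


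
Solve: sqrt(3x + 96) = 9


Square both sides: 3x + 96 = 9^2 = 81
3x = 81 - 96 = -15
x = -5
Check: sqrt(3*(-5) + 96) = sqrt(81) = 9 ✓

x = -5


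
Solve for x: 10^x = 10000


Express both sides with the same base.
10000 = 10^4
Since the bases match: x = 4

x = 4


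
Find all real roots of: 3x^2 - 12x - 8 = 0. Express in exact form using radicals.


Using the quadratic formula: x = (-b ± sqrt(b^2 - 4ac)) / (2a)
Here a = 3, b = -12, c = -8
Discriminant = b^2 - 4ac = (-12)^2 - 4(3)(-8) = 144 + 96 = 240
Since discriminant = 240 > 0, there are two real roots.
x = (12 ± 4*sqrt(15)) / 6
Simplifying: x = (6 ± 2*sqrt(15)) / 3
Numerically: x ≈ 4.5820 or x ≈ -0.5820

x = (6 + 2*sqrt(15)) / 3 or x = (6 - 2*sqrt(15)) / 3


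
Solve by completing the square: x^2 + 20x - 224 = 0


Start: x^2 + 20x - 224 = 0
Move constant: x^2 + 20x = 224
Half of 20 is 10, squared is 100
Add 100 to both sides: x^2 + 20x + 100 = 324
(x + 10)^2 = 324
x + 10 = ±18
x = -10 + 18 = 8 or x = -10 - 18 = -28

x = -28, x = 8


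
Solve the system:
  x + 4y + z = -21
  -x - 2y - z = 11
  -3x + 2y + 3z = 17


Using Cramer's rule. Expand each determinant along the first row.
D  = 1*[(-2)*3 - (-1)*2] - 4*[(-1)*3 - (-1)*(-3)] + 1*[(-1)*2 - (-2)*(-3)]
  = 1*(-4) - 4*(-6) + 1*(-8) = 12
Dx = (-21)*[(-2)*3 - (-1)*2] - 4*[11*3 - (-1)*17] + 1*[11*2 - (-2)*17]
  = (-21)*(-4) - 4*(50) + 1*(56) = -60
Dy = 1*[11*3 - (-1)*17] - (-21)*[(-1)*3 - (-1)*(-3)] + 1*[(-1)*17 - 11*(-3)]
  = 1*(50) - (-21)*(-6) + 1*(16) = -60
Dz = 1*[(-2)*17 - 11*2] - 4*[(-1)*17 - 11*(-3)] + (-21)*[(-1)*2 - (-2)*(-3)]
  = 1*(-56) - 4*(16) + (-21)*(-8) = 48
x = Dx/D = -60/12 = -5, y = Dy/D = -60/12 = -5, z = Dz/D = 48/12 = 4
Check eq1: (1)(-5) + (4)(-5) + (1)(4) = -21 = -21 ✓
Check eq2: (-1)(-5) + (-2)(-5) + (-1)(4) = 11 = 11 ✓
Check eq3: (-3)(-5) + (2)(-5) + (3)(4) = 17 = 17 ✓

x = -5, y = -5, z = 4


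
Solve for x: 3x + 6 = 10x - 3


Starting with: 3x + 6 = 10x - 3
Move all x terms to left: (3 - 10)x = -3 - 6
Simplify: -7x = -9
Divide both sides by -7: x = 9/7

x = 9/7


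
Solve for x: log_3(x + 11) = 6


Convert to exponential form: x + 11 = 3^6 = 729
x = 729 - 11 = 718
Check: log_3(718 + 11) = log_3(729) = log_3(729) = 6 ✓

x = 718


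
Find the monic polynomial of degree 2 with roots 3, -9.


A monic polynomial with roots 3, -9 is:
p(x) = (x - 3)(x + 9)
After multiplying by (x - 3): x - 3
After multiplying by (x + 9): x^2 + 6x - 27

x^2 + 6x - 27


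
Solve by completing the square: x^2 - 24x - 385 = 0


Start: x^2 - 24x - 385 = 0
Move constant: x^2 - 24x = 385
Half of -24 is -12, squared is 144
Add 144 to both sides: x^2 - 24x + 144 = 529
(x - 12)^2 = 529
x - 12 = ±23
x = 12 + 23 = 35 or x = 12 - 23 = -11

x = -11, x = 35


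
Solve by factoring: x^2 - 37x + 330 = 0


We need two numbers that multiply to 330 and add to -37.
Those numbers are -22 and -15 (since (-22) * (-15) = 330 and (-22) + (-15) = -37).
So x^2 - 37x + 330 = (x - 22)(x - 15) = 0
Setting each factor to zero: x = 22 or x = 15

x = 15, x = 22


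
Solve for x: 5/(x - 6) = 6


Multiply both sides by (x - 6): 5 = 6(x - 6)
Distribute: 5 = 6x - 36
6x = 5 + 36 = 41
x = 41/6

x = 41/6


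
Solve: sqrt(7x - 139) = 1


Square both sides: 7x - 139 = 1^2 = 1
7x = 1 + 139 = 140
x = 20
Check: sqrt(7*20 - 139) = sqrt(1) = 1 ✓

x = 20


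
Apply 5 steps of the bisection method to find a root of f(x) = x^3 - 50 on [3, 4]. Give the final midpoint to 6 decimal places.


f(x) = x^3 - 50
f(3) = -23 < 0
f(4) = 14 > 0

Step 1: midpoint = (3.000000 + 4.000000)/2 = 3.500000
  f(3.500000) = -7.125000
  f(mid) < 0, so root is in [3.500000, 4.000000]

Step 2: midpoint = (3.500000 + 4.000000)/2 = 3.750000
  f(3.750000) = 2.734375
  f(mid) > 0, so root is in [3.500000, 3.750000]

Step 3: midpoint = (3.500000 + 3.750000)/2 = 3.625000
  f(3.625000) = -2.365234
  f(mid) < 0, so root is in [3.625000, 3.750000]

Step 4: midpoint = (3.625000 + 3.750000)/2 = 3.687500
  f(3.687500) = 0.141357
  f(mid) > 0, so root is in [3.625000, 3.687500]

Step 5: midpoint = (3.625000 + 3.687500)/2 = 3.656250
  f(3.656250) = -1.122650
  f(mid) < 0, so root is in [3.656250, 3.687500]

midpoint = 3.656250


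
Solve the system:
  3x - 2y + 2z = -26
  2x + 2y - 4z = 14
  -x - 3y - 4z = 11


Using Cramer's rule. Expand each determinant along the first row.
D  = 3*[2*(-4) - (-4)*(-3)] - (-2)*[2*(-4) - (-4)*(-1)] + 2*[2*(-3) - 2*(-1)]
  = 3*(-20) - (-2)*(-12) + 2*(-4) = -92
Dx = (-26)*[2*(-4) - (-4)*(-3)] - (-2)*[14*(-4) - (-4)*11] + 2*[14*(-3) - 2*11]
  = (-26)*(-20) - (-2)*(-12) + 2*(-64) = 368
Dy = 3*[14*(-4) - (-4)*11] - (-26)*[2*(-4) - (-4)*(-1)] + 2*[2*11 - 14*(-1)]
  = 3*(-12) - (-26)*(-12) + 2*(36) = -276
Dz = 3*[2*11 - 14*(-3)] - (-2)*[2*11 - 14*(-1)] + (-26)*[2*(-3) - 2*(-1)]
  = 3*(64) - (-2)*(36) + (-26)*(-4) = 368
x = Dx/D = 368/-92 = -4, y = Dy/D = -276/-92 = 3, z = Dz/D = 368/-92 = -4
Check eq1: (3)(-4) + (-2)(3) + (2)(-4) = -26 = -26 ✓
Check eq2: (2)(-4) + (2)(3) + (-4)(-4) = 14 = 14 ✓
Check eq3: (-1)(-4) + (-3)(3) + (-4)(-4) = 11 = 11 ✓

x = -4, y = 3, z = -4


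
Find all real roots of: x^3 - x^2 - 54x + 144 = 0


Let p(x) = x^3 - x^2 - 54x + 144. By the rational root theorem (leading coefficient 1), any rational root is an integer divisor of 144: try ±1, ±2, ... in turn.
Test x = 1: value = 90 ≠ 0.
Test x = -1: value = 196 ≠ 0.
Test x = 2: value = 40 ≠ 0.
Test x = -2: value = 240 ≠ 0.
Test x = 3: value = 0 ✓, so (x - 3) is a factor.
Synthetic division by (x - 3): bring down 1; 1(3) - 1 = 2; 2(3) - 54 = -48; (-48)(3) + 144 = 0 → quotient x^2 + 2x - 48, remainder 0.
Solve the quadratic x^2 + 2x - 48 = 0: discriminant = 2^2 - 4(1)(-48) = 4 + 192 = 196.
sqrt(196) = 14, so x = (-2 ± 14)/2: x = 6 or x = -8.

x = -8, x = 3, x = 6


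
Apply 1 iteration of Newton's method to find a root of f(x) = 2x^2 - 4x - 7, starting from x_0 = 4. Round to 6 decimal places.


Newton's method: x_(n+1) = x_n - f(x_n)/f'(x_n)
f(x) = 2x^2 - 4x - 7
f'(x) = 4x - 4

Iteration 1:
  f(4.000000) = 9.000000
  f'(4.000000) = 12.000000
  x_1 = 4.000000 - (9.000000)/(12.000000) = 3.250000

x_1 = 3.250000


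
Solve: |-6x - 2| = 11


An absolute value equation |expr| = 11 gives two cases:
Case 1: -6x - 2 = 11
  -6x = 13, so x = -13/6
Case 2: -6x - 2 = -11
  -6x = -9, so x = 3/2

x = -13/6, x = 3/2


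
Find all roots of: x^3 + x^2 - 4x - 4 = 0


Let p(x) = x^3 + x^2 - 4x - 4. By the rational root theorem (leading coefficient 1), any rational root is an integer divisor of 4: try ±1, ±2, ... in turn.
Test x = 1: value = -6 ≠ 0.
Test x = -1: value = 0 ✓, so (x + 1) is a factor.
Synthetic division by (x + 1): bring down 1; 1(-1) + 1 = 0; 0(-1) - 4 = -4; (-4)(-1) - 4 = 0 → quotient x^2 - 4, remainder 0.
Solve the quadratic x^2 - 4 = 0: discriminant = 0^2 - 4(1)(-4) = 0 + 16 = 16.
sqrt(16) = 4, so x = (0 ± 4)/2: x = 2 or x = -2.
Collecting all roots found:

x = -2, x = -1, x = 2


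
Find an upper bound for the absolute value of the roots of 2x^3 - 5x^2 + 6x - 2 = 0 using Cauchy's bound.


Cauchy's bound: all roots r satisfy |r| <= 1 + max(|a_i/a_n|) for i = 0,...,n-1
where a_n is the leading coefficient.

Coefficients: [2, -5, 6, -2]
Leading coefficient a_n = 2
Ratios |a_i/a_n|: 5/2, 3, 1
Maximum ratio: 3
Cauchy's bound: |r| <= 1 + 3 = 4

Upper bound = 4


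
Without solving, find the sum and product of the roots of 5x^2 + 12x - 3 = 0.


By Vieta's formulas for ax^2 + bx + c = 0:
  Sum of roots = -b/a
  Product of roots = c/a

Here a = 5, b = 12, c = -3
Sum = -(12)/5 = -12/5
Product = -3/5 = -3/5

Sum = -12/5, Product = -3/5


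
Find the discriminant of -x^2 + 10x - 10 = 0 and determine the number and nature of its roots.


For ax^2 + bx + c = 0, discriminant D = b^2 - 4ac
Here a = -1, b = 10, c = -10
D = (10)^2 - 4(-1)(-10) = 100 - 40 = 60

D = 60 > 0 but not a perfect square
The equation has 2 distinct real irrational roots.

Discriminant = 60, 2 distinct real irrational roots


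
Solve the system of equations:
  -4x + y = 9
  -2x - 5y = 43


Using Cramer's rule:
Determinant D = (-4)(-5) - (-2)(1) = 20 + 2 = 22
Dx = (9)(-5) - (43)(1) = -45 - 43 = -88
Dy = (-4)(43) - (-2)(9) = -172 + 18 = -154
x = Dx/D = -88/22 = -4
y = Dy/D = -154/22 = -7

x = -4, y = -7


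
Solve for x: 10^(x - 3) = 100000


Express both sides with the same base.
100000 = 10^5
Since the bases match, equate exponents: x - 3 = 5
So x = 5 - (-3) = 8

x = 8


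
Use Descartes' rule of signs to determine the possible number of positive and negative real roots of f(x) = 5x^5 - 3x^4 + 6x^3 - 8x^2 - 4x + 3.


Descartes' rule of signs:

For positive roots, count sign changes in f(x) = 5x^5 - 3x^4 + 6x^3 - 8x^2 - 4x + 3:
Signs of coefficients: +, -, +, -, -, +
Number of sign changes: 4
Possible positive real roots: 4, 2, 0

For negative roots, examine f(-x) = -5x^5 - 3x^4 - 6x^3 - 8x^2 + 4x + 3:
Signs of coefficients: -, -, -, -, +, +
Number of sign changes: 1
Possible negative real roots: 1

Positive roots: 4 or 2 or 0; Negative roots: 1


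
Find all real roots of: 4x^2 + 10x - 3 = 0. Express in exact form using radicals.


Using the quadratic formula: x = (-b ± sqrt(b^2 - 4ac)) / (2a)
Here a = 4, b = 10, c = -3
Discriminant = b^2 - 4ac = 10^2 - 4(4)(-3) = 100 + 48 = 148
Since discriminant = 148 > 0, there are two real roots.
x = (-10 ± 2*sqrt(37)) / 8
Simplifying: x = (-5 ± sqrt(37)) / 4
Numerically: x ≈ 0.2707 or x ≈ -2.7707

x = (-5 + sqrt(37)) / 4 or x = (-5 - sqrt(37)) / 4


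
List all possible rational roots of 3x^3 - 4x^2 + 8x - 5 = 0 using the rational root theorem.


Rational root theorem: possible roots are ±p/q where:
  p divides the constant term (-5): p ∈ {1, 5}
  q divides the leading coefficient (3): q ∈ {1, 3}

All possible rational roots: -5, -5/3, -1, -1/3, 1/3, 1, 5/3, 5

-5, -5/3, -1, -1/3, 1/3, 1, 5/3, 5


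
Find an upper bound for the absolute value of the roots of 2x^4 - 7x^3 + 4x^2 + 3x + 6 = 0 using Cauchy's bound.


Cauchy's bound: all roots r satisfy |r| <= 1 + max(|a_i/a_n|) for i = 0,...,n-1
where a_n is the leading coefficient.

Coefficients: [2, -7, 4, 3, 6]
Leading coefficient a_n = 2
Ratios |a_i/a_n|: 7/2, 2, 3/2, 3
Maximum ratio: 7/2
Cauchy's bound: |r| <= 1 + 7/2 = 9/2

Upper bound = 9/2


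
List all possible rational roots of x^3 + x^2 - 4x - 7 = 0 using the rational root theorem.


Rational root theorem: possible roots are ±p/q where:
  p divides the constant term (-7): p ∈ {1, 7}
  q divides the leading coefficient (1): q ∈ {1}

All possible rational roots: -7, -1, 1, 7

-7, -1, 1, 7


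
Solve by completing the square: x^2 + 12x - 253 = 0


Start: x^2 + 12x - 253 = 0
Move constant: x^2 + 12x = 253
Half of 12 is 6, squared is 36
Add 36 to both sides: x^2 + 12x + 36 = 289
(x + 6)^2 = 289
x + 6 = ±17
x = -6 + 17 = 11 or x = -6 - 17 = -23

x = -23, x = 11


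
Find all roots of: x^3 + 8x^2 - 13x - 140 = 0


Let p(x) = x^3 + 8x^2 - 13x - 140. By the rational root theorem (leading coefficient 1), any rational root is an integer divisor of 140: try ±1, ±2, ... in turn.
Test x = 1: value = -144 ≠ 0.
Test x = -1: value = -120 ≠ 0.
Test x = 2: value = -126 ≠ 0.
Test x = -2: value = -90 ≠ 0.
Test x = 4: value = 0 ✓, so (x - 4) is a factor.
Synthetic division by (x - 4): bring down 1; 1(4) + 8 = 12; 12(4) - 13 = 35; 35(4) - 140 = 0 → quotient x^2 + 12x + 35, remainder 0.
Solve the quadratic x^2 + 12x + 35 = 0: discriminant = 12^2 - 4(1)(35) = 144 - 140 = 4.
sqrt(4) = 2, so x = (-12 ± 2)/2: x = -5 or x = -7.
Collecting all roots found:

x = -7, x = -5, x = 4


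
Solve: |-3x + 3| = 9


An absolute value equation |expr| = 9 gives two cases:
Case 1: -3x + 3 = 9
  -3x = 6, so x = -2
Case 2: -3x + 3 = -9
  -3x = -12, so x = 4

x = -2, x = 4


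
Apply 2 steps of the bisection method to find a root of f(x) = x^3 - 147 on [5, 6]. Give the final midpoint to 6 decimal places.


f(x) = x^3 - 147
f(5) = -22 < 0
f(6) = 69 > 0

Step 1: midpoint = (5.000000 + 6.000000)/2 = 5.500000
  f(5.500000) = 19.375000
  f(mid) > 0, so root is in [5.000000, 5.500000]

Step 2: midpoint = (5.000000 + 5.500000)/2 = 5.250000
  f(5.250000) = -2.296875
  f(mid) < 0, so root is in [5.250000, 5.500000]

midpoint = 5.250000


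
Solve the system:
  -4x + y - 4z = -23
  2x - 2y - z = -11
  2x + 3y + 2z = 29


Using Cramer's rule. Expand each determinant along the first row.
D  = (-4)*[(-2)*2 - (-1)*3] - 1*[2*2 - (-1)*2] + (-4)*[2*3 - (-2)*2]
  = (-4)*(-1) - 1*(6) + (-4)*(10) = -42
Dx = (-23)*[(-2)*2 - (-1)*3] - 1*[(-11)*2 - (-1)*29] + (-4)*[(-11)*3 - (-2)*29]
  = (-23)*(-1) - 1*(7) + (-4)*(25) = -84
Dy = (-4)*[(-11)*2 - (-1)*29] - (-23)*[2*2 - (-1)*2] + (-4)*[2*29 - (-11)*2]
  = (-4)*(7) - (-23)*(6) + (-4)*(80) = -210
Dz = (-4)*[(-2)*29 - (-11)*3] - 1*[2*29 - (-11)*2] + (-23)*[2*3 - (-2)*2]
  = (-4)*(-25) - 1*(80) + (-23)*(10) = -210
x = Dx/D = -84/-42 = 2, y = Dy/D = -210/-42 = 5, z = Dz/D = -210/-42 = 5
Check eq1: (-4)(2) + (1)(5) + (-4)(5) = -23 = -23 ✓
Check eq2: (2)(2) + (-2)(5) + (-1)(5) = -11 = -11 ✓
Check eq3: (2)(2) + (3)(5) + (2)(5) = 29 = 29 ✓

x = 2, y = 5, z = 5


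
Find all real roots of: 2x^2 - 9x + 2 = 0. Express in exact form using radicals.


Using the quadratic formula: x = (-b ± sqrt(b^2 - 4ac)) / (2a)
Here a = 2, b = -9, c = 2
Discriminant = b^2 - 4ac = (-9)^2 - 4(2)(2) = 81 - 16 = 65
Since discriminant = 65 > 0, there are two real roots.
x = (9 ± sqrt(65)) / 4
Numerically: x ≈ 4.2656 or x ≈ 0.2344

x = (9 + sqrt(65)) / 4 or x = (9 - sqrt(65)) / 4


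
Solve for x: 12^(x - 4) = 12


Express both sides with the same base.
12 = 12^1
Since the bases match, equate exponents: x - 4 = 1
So x = 1 - (-4) = 5

x = 5


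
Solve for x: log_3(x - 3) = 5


Convert to exponential form: x - 3 = 3^5 = 243
x = 243 + 3 = 246
Check: log_3(246 - 3) = log_3(243) = log_3(243) = 5 ✓

x = 246


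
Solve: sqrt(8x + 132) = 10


Square both sides: 8x + 132 = 10^2 = 100
8x = 100 - 132 = -32
x = -4
Check: sqrt(8*(-4) + 132) = sqrt(100) = 10 ✓

x = -4


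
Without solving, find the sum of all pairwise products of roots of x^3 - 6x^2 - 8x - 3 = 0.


By Vieta's formulas for x^3 + bx^2 + cx + d = 0:
  r1 + r2 + r3 = -b/a = 6
  r1*r2 + r1*r3 + r2*r3 = c/a = -8
  r1*r2*r3 = -d/a = 3


Sum of pairwise products = -8


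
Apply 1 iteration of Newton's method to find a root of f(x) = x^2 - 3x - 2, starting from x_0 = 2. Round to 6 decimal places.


Newton's method: x_(n+1) = x_n - f(x_n)/f'(x_n)
f(x) = x^2 - 3x - 2
f'(x) = 2x - 3

Iteration 1:
  f(2.000000) = -4.000000
  f'(2.000000) = 1.000000
  x_1 = 2.000000 - (-4.000000)/(1.000000) = 6.000000

x_1 = 6.000000


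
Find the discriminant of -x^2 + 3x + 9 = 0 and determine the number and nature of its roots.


For ax^2 + bx + c = 0, discriminant D = b^2 - 4ac
Here a = -1, b = 3, c = 9
D = (3)^2 - 4(-1)(9) = 9 + 36 = 45

D = 45 > 0 but not a perfect square
The equation has 2 distinct real irrational roots.

Discriminant = 45, 2 distinct real irrational roots


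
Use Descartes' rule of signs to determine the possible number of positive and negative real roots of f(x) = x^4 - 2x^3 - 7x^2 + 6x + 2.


Descartes' rule of signs:

For positive roots, count sign changes in f(x) = x^4 - 2x^3 - 7x^2 + 6x + 2:
Signs of coefficients: +, -, -, +, +
Number of sign changes: 2
Possible positive real roots: 2, 0

For negative roots, examine f(-x) = x^4 + 2x^3 - 7x^2 - 6x + 2:
Signs of coefficients: +, +, -, -, +
Number of sign changes: 2
Possible negative real roots: 2, 0

Positive roots: 2 or 0; Negative roots: 2 or 0


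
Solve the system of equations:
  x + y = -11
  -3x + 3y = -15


Using Cramer's rule:
Determinant D = (1)(3) - (-3)(1) = 3 + 3 = 6
Dx = (-11)(3) - (-15)(1) = -33 + 15 = -18
Dy = (1)(-15) - (-3)(-11) = -15 - 33 = -48
x = Dx/D = -18/6 = -3
y = Dy/D = -48/6 = -8

x = -3, y = -8


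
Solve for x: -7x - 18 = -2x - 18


Starting with: -7x - 18 = -2x - 18
Move all x terms to left: (-7 + 2)x = -18 + 18
Simplify: -5x = 0
Divide both sides by -5: x = 0

x = 0


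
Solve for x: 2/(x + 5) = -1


Multiply both sides by (x + 5): 2 = -1(x + 5)
Distribute: 2 = -x - 5
-x = 2 + 5 = 7
x = -7

x = -7


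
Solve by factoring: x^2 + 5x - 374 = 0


We need two numbers that multiply to -374 and add to 5.
Those numbers are 22 and -17 (since 22 * (-17) = -374 and 22 + (-17) = 5).
So x^2 + 5x - 374 = (x + 22)(x - 17) = 0
Setting each factor to zero: x = -22 or x = 17

x = -22, x = 17


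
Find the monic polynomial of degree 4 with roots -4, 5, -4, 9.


A monic polynomial with roots -4, 5, -4, 9 is:
p(x) = (x + 4)(x - 5)(x + 4)(x - 9)
After multiplying by (x + 4): x + 4
After multiplying by (x - 5): x^2 - x - 20
After multiplying by (x + 4): x^3 + 3x^2 - 24x - 80
After multiplying by (x - 9): x^4 - 6x^3 - 51x^2 + 136x + 720

x^4 - 6x^3 - 51x^2 + 136x + 720


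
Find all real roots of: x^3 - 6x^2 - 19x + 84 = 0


Let p(x) = x^3 - 6x^2 - 19x + 84. By the rational root theorem (leading coefficient 1), any rational root is an integer divisor of 84: try ±1, ±2, ... in turn.
Test x = 1: value = 60 ≠ 0.
Test x = -1: value = 96 ≠ 0.
Test x = 2: value = 30 ≠ 0.
Test x = -2: value = 90 ≠ 0.
Test x = 3: value = 0 ✓, so (x - 3) is a factor.
Synthetic division by (x - 3): bring down 1; 1(3) - 6 = -3; (-3)(3) - 19 = -28; (-28)(3) + 84 = 0 → quotient x^2 - 3x - 28, remainder 0.
Solve the quadratic x^2 - 3x - 28 = 0: discriminant = (-3)^2 - 4(1)(-28) = 9 + 112 = 121.
sqrt(121) = 11, so x = (3 ± 11)/2: x = 7 or x = -4.

x = -4, x = 3, x = 7


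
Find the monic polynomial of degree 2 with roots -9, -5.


A monic polynomial with roots -9, -5 is:
p(x) = (x + 9)(x + 5)
After multiplying by (x + 9): x + 9
After multiplying by (x + 5): x^2 + 14x + 45

x^2 + 14x + 45


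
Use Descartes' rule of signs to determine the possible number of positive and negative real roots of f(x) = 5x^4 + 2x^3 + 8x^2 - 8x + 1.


Descartes' rule of signs:

For positive roots, count sign changes in f(x) = 5x^4 + 2x^3 + 8x^2 - 8x + 1:
Signs of coefficients: +, +, +, -, +
Number of sign changes: 2
Possible positive real roots: 2, 0

For negative roots, examine f(-x) = 5x^4 - 2x^3 + 8x^2 + 8x + 1:
Signs of coefficients: +, -, +, +, +
Number of sign changes: 2
Possible negative real roots: 2, 0

Positive roots: 2 or 0; Negative roots: 2 or 0


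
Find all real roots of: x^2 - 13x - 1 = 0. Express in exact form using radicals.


Using the quadratic formula: x = (-b ± sqrt(b^2 - 4ac)) / (2a)
Here a = 1, b = -13, c = -1
Discriminant = b^2 - 4ac = (-13)^2 - 4(1)(-1) = 169 + 4 = 173
Since discriminant = 173 > 0, there are two real roots.
x = (13 ± sqrt(173)) / 2
Numerically: x ≈ 13.0765 or x ≈ -0.0765

x = (13 + sqrt(173)) / 2 or x = (13 - sqrt(173)) / 2


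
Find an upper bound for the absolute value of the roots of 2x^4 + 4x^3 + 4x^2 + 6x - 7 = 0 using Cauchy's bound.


Cauchy's bound: all roots r satisfy |r| <= 1 + max(|a_i/a_n|) for i = 0,...,n-1
where a_n is the leading coefficient.

Coefficients: [2, 4, 4, 6, -7]
Leading coefficient a_n = 2
Ratios |a_i/a_n|: 2, 2, 3, 7/2
Maximum ratio: 7/2
Cauchy's bound: |r| <= 1 + 7/2 = 9/2

Upper bound = 9/2


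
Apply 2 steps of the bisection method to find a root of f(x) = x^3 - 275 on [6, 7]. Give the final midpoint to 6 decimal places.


f(x) = x^3 - 275
f(6) = -59 < 0
f(7) = 68 > 0

Step 1: midpoint = (6.000000 + 7.000000)/2 = 6.500000
  f(6.500000) = -0.375000
  f(mid) < 0, so root is in [6.500000, 7.000000]

Step 2: midpoint = (6.500000 + 7.000000)/2 = 6.750000
  f(6.750000) = 32.546875
  f(mid) > 0, so root is in [6.500000, 6.750000]

midpoint = 6.750000


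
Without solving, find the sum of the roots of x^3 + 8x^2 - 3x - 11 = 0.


By Vieta's formulas for x^3 + bx^2 + cx + d = 0:
  r1 + r2 + r3 = -b/a = -8
  r1*r2 + r1*r3 + r2*r3 = c/a = -3
  r1*r2*r3 = -d/a = 11


Sum = -8


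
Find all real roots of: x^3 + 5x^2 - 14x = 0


The constant term is 0, so x = 0 is a root. Factor out x:
  x(x^2 + 5x - 14) = 0
Solve the quadratic x^2 + 5x - 14 = 0: discriminant = 5^2 - 4(1)(-14) = 25 + 56 = 81.
sqrt(81) = 9, so x = (-5 ± 9)/2: x = 2 or x = -7.

x = -7, x = 0, x = 2


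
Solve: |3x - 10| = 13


An absolute value equation |expr| = 13 gives two cases:
Case 1: 3x - 10 = 13
  3x = 23, so x = 23/3
Case 2: 3x - 10 = -13
  3x = -3, so x = -1

x = -1, x = 23/3


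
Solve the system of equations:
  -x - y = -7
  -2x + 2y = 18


Using Cramer's rule:
Determinant D = (-1)(2) - (-2)(-1) = -2 - 2 = -4
Dx = (-7)(2) - (18)(-1) = -14 + 18 = 4
Dy = (-1)(18) - (-2)(-7) = -18 - 14 = -32
x = Dx/D = 4/-4 = -1
y = Dy/D = -32/-4 = 8

x = -1, y = 8


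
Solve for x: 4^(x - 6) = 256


Express both sides with the same base.
256 = 4^4
Since the bases match, equate exponents: x - 6 = 4
So x = 4 - (-6) = 10

x = 10


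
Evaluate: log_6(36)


We need the exponent such that 6^? = 36
6^2 = 36
Therefore log_6(36) = 2

2


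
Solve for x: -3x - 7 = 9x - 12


Starting with: -3x - 7 = 9x - 12
Move all x terms to left: (-3 - 9)x = -12 + 7
Simplify: -12x = -5
Divide both sides by -12: x = 5/12

x = 5/12


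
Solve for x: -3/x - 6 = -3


Subtract -6 from both sides: -3/x = 3
Multiply both sides by x: -3 = 3 * x
Divide by 3: x = -1

x = -1


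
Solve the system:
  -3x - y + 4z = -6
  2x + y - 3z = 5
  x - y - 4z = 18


Using Cramer's rule. Expand each determinant along the first row.
D  = (-3)*[1*(-4) - (-3)*(-1)] - (-1)*[2*(-4) - (-3)*1] + 4*[2*(-1) - 1*1]
  = (-3)*(-7) - (-1)*(-5) + 4*(-3) = 4
Dx = (-6)*[1*(-4) - (-3)*(-1)] - (-1)*[5*(-4) - (-3)*18] + 4*[5*(-1) - 1*18]
  = (-6)*(-7) - (-1)*(34) + 4*(-23) = -16
Dy = (-3)*[5*(-4) - (-3)*18] - (-6)*[2*(-4) - (-3)*1] + 4*[2*18 - 5*1]
  = (-3)*(34) - (-6)*(-5) + 4*(31) = -8
Dz = (-3)*[1*18 - 5*(-1)] - (-1)*[2*18 - 5*1] + (-6)*[2*(-1) - 1*1]
  = (-3)*(23) - (-1)*(31) + (-6)*(-3) = -20
x = Dx/D = -16/4 = -4, y = Dy/D = -8/4 = -2, z = Dz/D = -20/4 = -5
Check eq1: (-3)(-4) + (-1)(-2) + (4)(-5) = -6 = -6 ✓
Check eq2: (2)(-4) + (1)(-2) + (-3)(-5) = 5 = 5 ✓
Check eq3: (1)(-4) + (-1)(-2) + (-4)(-5) = 18 = 18 ✓

x = -4, y = -2, z = -5


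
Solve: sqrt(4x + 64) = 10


Square both sides: 4x + 64 = 10^2 = 100
4x = 100 - 64 = 36
x = 9
Check: sqrt(4*9 + 64) = sqrt(100) = 10 ✓

x = 9


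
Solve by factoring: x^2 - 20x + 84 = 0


We need two numbers that multiply to 84 and add to -20.
Those numbers are -14 and -6 (since (-14) * (-6) = 84 and (-14) + (-6) = -20).
So x^2 - 20x + 84 = (x - 14)(x - 6) = 0
Setting each factor to zero: x = 14 or x = 6

x = 6, x = 14


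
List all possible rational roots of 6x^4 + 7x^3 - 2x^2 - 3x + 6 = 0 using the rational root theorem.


Rational root theorem: possible roots are ±p/q where:
  p divides the constant term (6): p ∈ {1, 2, 3, 6}
  q divides the leading coefficient (6): q ∈ {1, 2, 3, 6}

All possible rational roots: -6, -3, -2, -3/2, -1, -2/3, -1/2, -1/3, -1/6, 1/6, 1/3, 1/2, 2/3, 1, 3/2, 2, 3, 6

-6, -3, -2, -3/2, -1, -2/3, -1/2, -1/3, -1/6, 1/6, 1/3, 1/2, 2/3, 1, 3/2, 2, 3, 6


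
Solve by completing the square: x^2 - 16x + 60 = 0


Start: x^2 - 16x + 60 = 0
Move constant: x^2 - 16x = -60
Half of -16 is -8, squared is 64
Add 64 to both sides: x^2 - 16x + 64 = 4
(x - 8)^2 = 4
x - 8 = ±2
x = 8 + 2 = 10 or x = 8 - 2 = 6

x = 6, x = 10


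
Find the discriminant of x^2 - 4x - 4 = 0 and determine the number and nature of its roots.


For ax^2 + bx + c = 0, discriminant D = b^2 - 4ac
Here a = 1, b = -4, c = -4
D = (-4)^2 - 4(1)(-4) = 16 + 16 = 32

D = 32 > 0 but not a perfect square
The equation has 2 distinct real irrational roots.

Discriminant = 32, 2 distinct real irrational roots


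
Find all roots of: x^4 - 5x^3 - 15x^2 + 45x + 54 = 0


Let p(x) = x^4 - 5x^3 - 15x^2 + 45x + 54. By the rational root theorem (leading coefficient 1), any rational root is an integer divisor of 54: try ±1, ±2, ... in turn.
Test x = 1: value = 80 ≠ 0.
Test x = -1: value = 0 ✓, so (x + 1) is a factor.
Synthetic division by (x + 1): bring down 1; 1(-1) - 5 = -6; (-6)(-1) - 15 = -9; (-9)(-1) + 45 = 54; 54(-1) + 54 = 0 → quotient x^3 - 6x^2 - 9x + 54, remainder 0.
Continue with the quotient x^3 - 6x^2 - 9x + 54 (candidates must divide 54; re-test x = -1 first in case it repeats).
Test x = -1: value = 56 ≠ 0.
Test x = 2: value = 20 ≠ 0.
Test x = -2: value = 40 ≠ 0.
Test x = 3: value = 0 ✓, so (x - 3) is a factor.
Synthetic division by (x - 3): bring down 1; 1(3) - 6 = -3; (-3)(3) - 9 = -18; (-18)(3) + 54 = 0 → quotient x^2 - 3x - 18, remainder 0.
Solve the quadratic x^2 - 3x - 18 = 0: discriminant = (-3)^2 - 4(1)(-18) = 9 + 72 = 81.
sqrt(81) = 9, so x = (3 ± 9)/2: x = 6 or x = -3.
Collecting all roots found:

x = -3, x = -1, x = 3, x = 6


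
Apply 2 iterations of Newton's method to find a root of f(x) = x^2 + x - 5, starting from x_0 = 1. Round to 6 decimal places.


Newton's method: x_(n+1) = x_n - f(x_n)/f'(x_n)
f(x) = x^2 + x - 5
f'(x) = 2x + 1

Iteration 1:
  f(1.000000) = -3.000000
  f'(1.000000) = 3.000000
  x_1 = 1.000000 - (-3.000000)/(3.000000) = 2.000000

Iteration 2:
  f(2.000000) = 1.000000
  f'(2.000000) = 5.000000
  x_2 = 2.000000 - (1.000000)/(5.000000) = 1.800000

x_2 = 1.800000


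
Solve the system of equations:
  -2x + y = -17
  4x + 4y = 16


Using Cramer's rule:
Determinant D = (-2)(4) - (4)(1) = -8 - 4 = -12
Dx = (-17)(4) - (16)(1) = -68 - 16 = -84
Dy = (-2)(16) - (4)(-17) = -32 + 68 = 36
x = Dx/D = -84/-12 = 7
y = Dy/D = 36/-12 = -3

x = 7, y = -3


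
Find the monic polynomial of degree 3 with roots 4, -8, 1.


A monic polynomial with roots 4, -8, 1 is:
p(x) = (x - 4)(x + 8)(x - 1)
After multiplying by (x - 4): x - 4
After multiplying by (x + 8): x^2 + 4x - 32
After multiplying by (x - 1): x^3 + 3x^2 - 36x + 32

x^3 + 3x^2 - 36x + 32


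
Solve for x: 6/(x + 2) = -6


Multiply both sides by (x + 2): 6 = -6(x + 2)
Distribute: 6 = -6x - 12
-6x = 6 + 12 = 18
x = -3

x = -3


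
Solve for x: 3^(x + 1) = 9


Express both sides with the same base.
9 = 3^2
Since the bases match, equate exponents: x + 1 = 2
So x = 2 - (1) = 1

x = 1


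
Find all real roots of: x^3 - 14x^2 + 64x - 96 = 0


Let p(x) = x^3 - 14x^2 + 64x - 96. By the rational root theorem (leading coefficient 1), any rational root is an integer divisor of 96: try ±1, ±2, ... in turn.
Test x = 1: value = -45 ≠ 0.
Test x = -1: value = -175 ≠ 0.
Test x = 2: value = -16 ≠ 0.
Test x = -2: value = -288 ≠ 0.
Test x = 3: value = -3 ≠ 0.
Test x = -3: value = -441 ≠ 0.
Test x = 4: value = 0 ✓, so (x - 4) is a factor.
Synthetic division by (x - 4): bring down 1; 1(4) - 14 = -10; (-10)(4) + 64 = 24; 24(4) - 96 = 0 → quotient x^2 - 10x + 24, remainder 0.
Solve the quadratic x^2 - 10x + 24 = 0: discriminant = (-10)^2 - 4(1)(24) = 100 - 96 = 4.
sqrt(4) = 2, so x = (10 ± 2)/2: x = 6 or x = 4.

x = 4 (multiplicity 2), x = 6


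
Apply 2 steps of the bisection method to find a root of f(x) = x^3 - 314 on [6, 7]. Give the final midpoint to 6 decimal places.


f(x) = x^3 - 314
f(6) = -98 < 0
f(7) = 29 > 0

Step 1: midpoint = (6.000000 + 7.000000)/2 = 6.500000
  f(6.500000) = -39.375000
  f(mid) < 0, so root is in [6.500000, 7.000000]

Step 2: midpoint = (6.500000 + 7.000000)/2 = 6.750000
  f(6.750000) = -6.453125
  f(mid) < 0, so root is in [6.750000, 7.000000]

midpoint = 6.750000


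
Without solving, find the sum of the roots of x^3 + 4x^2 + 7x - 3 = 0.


By Vieta's formulas for x^3 + bx^2 + cx + d = 0:
  r1 + r2 + r3 = -b/a = -4
  r1*r2 + r1*r3 + r2*r3 = c/a = 7
  r1*r2*r3 = -d/a = 3


Sum = -4


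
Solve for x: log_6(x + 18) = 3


Convert to exponential form: x + 18 = 6^3 = 216
x = 216 - 18 = 198
Check: log_6(198 + 18) = log_6(216) = log_6(216) = 3 ✓

x = 198


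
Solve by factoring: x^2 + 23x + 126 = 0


We need two numbers that multiply to 126 and add to 23.
Those numbers are 9 and 14 (since 9 * 14 = 126 and 9 + 14 = 23).
So x^2 + 23x + 126 = (x + 9)(x + 14) = 0
Setting each factor to zero: x = -9 or x = -14

x = -14, x = -9


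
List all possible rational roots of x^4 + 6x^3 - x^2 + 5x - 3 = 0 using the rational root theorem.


Rational root theorem: possible roots are ±p/q where:
  p divides the constant term (-3): p ∈ {1, 3}
  q divides the leading coefficient (1): q ∈ {1}

All possible rational roots: -3, -1, 1, 3

-3, -1, 1, 3


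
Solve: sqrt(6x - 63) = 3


Square both sides: 6x - 63 = 3^2 = 9
6x = 9 + 63 = 72
x = 12
Check: sqrt(6*12 - 63) = sqrt(9) = 3 ✓

x = 12


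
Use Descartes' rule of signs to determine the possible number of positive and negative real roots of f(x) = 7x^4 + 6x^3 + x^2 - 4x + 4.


Descartes' rule of signs:

For positive roots, count sign changes in f(x) = 7x^4 + 6x^3 + x^2 - 4x + 4:
Signs of coefficients: +, +, +, -, +
Number of sign changes: 2
Possible positive real roots: 2, 0

For negative roots, examine f(-x) = 7x^4 - 6x^3 + x^2 + 4x + 4:
Signs of coefficients: +, -, +, +, +
Number of sign changes: 2
Possible negative real roots: 2, 0

Positive roots: 2 or 0; Negative roots: 2 or 0


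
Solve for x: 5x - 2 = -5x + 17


Starting with: 5x - 2 = -5x + 17
Move all x terms to left: (5 + 5)x = 17 + 2
Simplify: 10x = 19
Divide both sides by 10: x = 19/10

x = 19/10


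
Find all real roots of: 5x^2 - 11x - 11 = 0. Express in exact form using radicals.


Using the quadratic formula: x = (-b ± sqrt(b^2 - 4ac)) / (2a)
Here a = 5, b = -11, c = -11
Discriminant = b^2 - 4ac = (-11)^2 - 4(5)(-11) = 121 + 220 = 341
Since discriminant = 341 > 0, there are two real roots.
x = (11 ± sqrt(341)) / 10
Numerically: x ≈ 2.9466 or x ≈ -0.7466

x = (11 + sqrt(341)) / 10 or x = (11 - sqrt(341)) / 10


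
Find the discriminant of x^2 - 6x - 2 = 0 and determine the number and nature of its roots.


For ax^2 + bx + c = 0, discriminant D = b^2 - 4ac
Here a = 1, b = -6, c = -2
D = (-6)^2 - 4(1)(-2) = 36 + 8 = 44

D = 44 > 0 but not a perfect square
The equation has 2 distinct real irrational roots.

Discriminant = 44, 2 distinct real irrational roots


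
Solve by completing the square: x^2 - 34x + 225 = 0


Start: x^2 - 34x + 225 = 0
Move constant: x^2 - 34x = -225
Half of -34 is -17, squared is 289
Add 289 to both sides: x^2 - 34x + 289 = 64
(x - 17)^2 = 64
x - 17 = ±8
x = 17 + 8 = 25 or x = 17 - 8 = 9

x = 9, x = 25


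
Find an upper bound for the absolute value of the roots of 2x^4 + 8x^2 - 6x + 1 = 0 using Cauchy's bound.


Cauchy's bound: all roots r satisfy |r| <= 1 + max(|a_i/a_n|) for i = 0,...,n-1
where a_n is the leading coefficient.

Coefficients: [2, 0, 8, -6, 1]
Leading coefficient a_n = 2
Ratios |a_i/a_n|: 0, 4, 3, 1/2
Maximum ratio: 4
Cauchy's bound: |r| <= 1 + 4 = 5

Upper bound = 5


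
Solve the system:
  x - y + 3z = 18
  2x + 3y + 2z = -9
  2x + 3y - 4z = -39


Using Cramer's rule. Expand each determinant along the first row.
D  = 1*[3*(-4) - 2*3] - (-1)*[2*(-4) - 2*2] + 3*[2*3 - 3*2]
  = 1*(-18) - (-1)*(-12) + 3*(0) = -30
Dx = 18*[3*(-4) - 2*3] - (-1)*[(-9)*(-4) - 2*(-39)] + 3*[(-9)*3 - 3*(-39)]
  = 18*(-18) - (-1)*(114) + 3*(90) = 60
Dy = 1*[(-9)*(-4) - 2*(-39)] - 18*[2*(-4) - 2*2] + 3*[2*(-39) - (-9)*2]
  = 1*(114) - 18*(-12) + 3*(-60) = 150
Dz = 1*[3*(-39) - (-9)*3] - (-1)*[2*(-39) - (-9)*2] + 18*[2*3 - 3*2]
  = 1*(-90) - (-1)*(-60) + 18*(0) = -150
x = Dx/D = 60/-30 = -2, y = Dy/D = 150/-30 = -5, z = Dz/D = -150/-30 = 5
Check eq1: (1)(-2) + (-1)(-5) + (3)(5) = 18 = 18 ✓
Check eq2: (2)(-2) + (3)(-5) + (2)(5) = -9 = -9 ✓
Check eq3: (2)(-2) + (3)(-5) + (-4)(5) = -39 = -39 ✓

x = -2, y = -5, z = 5


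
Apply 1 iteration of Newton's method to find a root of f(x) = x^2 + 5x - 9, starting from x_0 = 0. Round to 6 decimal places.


Newton's method: x_(n+1) = x_n - f(x_n)/f'(x_n)
f(x) = x^2 + 5x - 9
f'(x) = 2x + 5

Iteration 1:
  f(0.000000) = -9.000000
  f'(0.000000) = 5.000000
  x_1 = 0.000000 - (-9.000000)/(5.000000) = 1.800000

x_1 = 1.800000


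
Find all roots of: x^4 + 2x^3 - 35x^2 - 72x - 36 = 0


Let p(x) = x^4 + 2x^3 - 35x^2 - 72x - 36. By the rational root theorem (leading coefficient 1), any rational root is an integer divisor of 36: try ±1, ±2, ... in turn.
Test x = 1: value = -140 ≠ 0.
Test x = -1: value = 0 ✓, so (x + 1) is a factor.
Synthetic division by (x + 1): bring down 1; 1(-1) + 2 = 1; 1(-1) - 35 = -36; (-36)(-1) - 72 = -36; (-36)(-1) - 36 = 0 → quotient x^3 + x^2 - 36x - 36, remainder 0.
Continue with the quotient x^3 + x^2 - 36x - 36 (candidates must divide 36; re-test x = -1 first in case it repeats).
Test x = -1: value = 0 ✓, so (x + 1) is a factor.
Synthetic division by (x + 1): bring down 1; 1(-1) + 1 = 0; 0(-1) - 36 = -36; (-36)(-1) - 36 = 0 → quotient x^2 - 36, remainder 0.
Solve the quadratic x^2 - 36 = 0: discriminant = 0^2 - 4(1)(-36) = 0 + 144 = 144.
sqrt(144) = 12, so x = (0 ± 12)/2: x = 6 or x = -6.
Collecting all roots found:

x = -6, x = -1 (multiplicity 2), x = 6


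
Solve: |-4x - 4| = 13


An absolute value equation |expr| = 13 gives two cases:
Case 1: -4x - 4 = 13
  -4x = 17, so x = -17/4
Case 2: -4x - 4 = -13
  -4x = -9, so x = 9/4

x = -17/4, x = 9/4


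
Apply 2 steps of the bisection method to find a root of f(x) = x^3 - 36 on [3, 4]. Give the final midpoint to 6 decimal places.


f(x) = x^3 - 36
f(3) = -9 < 0
f(4) = 28 > 0

Step 1: midpoint = (3.000000 + 4.000000)/2 = 3.500000
  f(3.500000) = 6.875000
  f(mid) > 0, so root is in [3.000000, 3.500000]

Step 2: midpoint = (3.000000 + 3.500000)/2 = 3.250000
  f(3.250000) = -1.671875
  f(mid) < 0, so root is in [3.250000, 3.500000]

midpoint = 3.250000


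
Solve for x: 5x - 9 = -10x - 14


Starting with: 5x - 9 = -10x - 14
Move all x terms to left: (5 + 10)x = -14 + 9
Simplify: 15x = -5
Divide both sides by 15: x = -1/3

x = -1/3


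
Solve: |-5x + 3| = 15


An absolute value equation |expr| = 15 gives two cases:
Case 1: -5x + 3 = 15
  -5x = 12, so x = -12/5
Case 2: -5x + 3 = -15
  -5x = -18, so x = 18/5

x = -12/5, x = 18/5


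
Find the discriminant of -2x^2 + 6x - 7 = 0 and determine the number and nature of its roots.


For ax^2 + bx + c = 0, discriminant D = b^2 - 4ac
Here a = -2, b = 6, c = -7
D = (6)^2 - 4(-2)(-7) = 36 - 56 = -20

D = -20 < 0
The equation has no real roots (2 complex conjugate roots).

Discriminant = -20, no real roots (2 complex conjugate roots)
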